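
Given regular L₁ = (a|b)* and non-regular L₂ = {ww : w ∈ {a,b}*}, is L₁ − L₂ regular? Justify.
No — L₁ − L₂ is not regular.

L₁ − L₂ is the complement of {ww} within {a,b}*. If it were regular, its complement {ww} would be regular as well (regular languages are closed under complement) — contradiction. So L₁ − L₂ is not regular.

Note that the bare facts "L₁ regular, L₂ non-regular" do not settle the question by themselves: the closure of regular languages under ∪, ∩, complement and difference applies only when BOTH operands are regular. With a non-regular operand the result can come out regular or non-regular depending on the specific languages, so one has to work out L₁ − L₂ for this particular pair, as above.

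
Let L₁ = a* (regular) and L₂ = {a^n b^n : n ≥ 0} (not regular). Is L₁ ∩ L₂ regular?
Yes — L₁ ∩ L₂ is regular.

A string of a* contains no b's, and the only string of {a^n b^n} with no b's is ε (n = 0). So L₁ ∩ L₂ = {ε}, a finite language, which is regular.

Note that the bare facts "L₁ regular, L₂ non-regular" do not settle the question by themselves: the closure of regular languages under ∪, ∩, complement and difference applies only when BOTH operands are regular. With a non-regular operand the result can come out regular or non-regular depending on the specific languages, so one has to work out L₁ ∩ L₂ for this particular pair, as above.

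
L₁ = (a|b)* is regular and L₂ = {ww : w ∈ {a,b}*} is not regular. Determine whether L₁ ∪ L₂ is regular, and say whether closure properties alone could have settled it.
Yes — L₁ ∪ L₂ is regular.

{ww} ⊆ (a|b)*, so L₁ ∪ L₂ = (a|b)*, which is regular.

Note that the bare facts "L₁ regular, L₂ non-regular" do not settle the question by themselves: the closure of regular languages under ∪, ∩, complement and difference applies only when BOTH operands are regular. With a non-regular operand the result can come out regular or non-regular depending on the specific languages, so one has to work out L₁ ∪ L₂ for this particular pair, as above.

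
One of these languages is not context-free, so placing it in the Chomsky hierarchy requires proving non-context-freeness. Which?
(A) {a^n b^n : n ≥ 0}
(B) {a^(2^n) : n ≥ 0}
(B) {a^(2^n) : n ≥ 0}

(B) {a^(2^n) : n ≥ 0} requires the CFL pumping lemma.

- {a^n b^n : n ≥ 0} is context-free (but not regular)
  • Can be shown non-regular with the regular pumping lemma
  • After pumping, the number of a's and b's become unequal

- {a^(2^n) : n ≥ 0} is NOT context-free
  • Requires the CFL pumping lemma to prove
  • Gaps between powers of 2 grow exponentially

The CFL pumping lemma is "stronger" in that it can prove non-membership
in the larger class of context-free languages.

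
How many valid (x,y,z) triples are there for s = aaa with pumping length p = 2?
3

For s = 'aaa' with pumping length p = 2:

Constraints: |xy| ≤ 2, |y| > 0

Valid decompositions (|xy| ≤ p, |y| ≥ 1):
  • x='', y='a', z='aa'
  • x='a', y='a', z='a'
  • x='', y='aa', z='a'

Total count: 3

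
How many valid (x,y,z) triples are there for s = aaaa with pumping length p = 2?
3

For s = 'aaaa' with pumping length p = 2:

Constraints: |xy| ≤ 2, |y| > 0

Valid decompositions (|xy| ≤ p, |y| ≥ 1):
  • x='', y='a', z='aaa'
  • x='a', y='a', z='aa'
  • x='', y='aa', z='aa'

Total count: 3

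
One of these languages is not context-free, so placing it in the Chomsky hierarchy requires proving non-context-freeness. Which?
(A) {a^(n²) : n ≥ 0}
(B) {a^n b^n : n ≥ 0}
(A) {a^(n²) : n ≥ 0}

(A) {a^(n²) : n ≥ 0} requires the CFL pumping lemma.

- {a^n b^n : n ≥ 0} is context-free (but not regular)
  • Can be shown non-regular with the regular pumping lemma
  • After pumping, the number of a's and b's become unequal

- {a^(n²) : n ≥ 0} is NOT context-free
  • Requires the CFL pumping lemma to prove
  • Gaps between squares grow unboundedly

The CFL pumping lemma is "stronger" in that it can prove non-membership
in the larger class of context-free languages.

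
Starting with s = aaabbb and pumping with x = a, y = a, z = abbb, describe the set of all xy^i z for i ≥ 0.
{xy^i z : i ≥ 0} = {a^(2+i) b^3 : i ≥ 0} = {aabbb, aaabbb, aaaabbb, ...}

With x = a, y = a, z = abbb: Starting with aaabbb and pumping the second 'a', we get strings with 2+i a's followed by 3 b's for i = 0, 1, 2, ...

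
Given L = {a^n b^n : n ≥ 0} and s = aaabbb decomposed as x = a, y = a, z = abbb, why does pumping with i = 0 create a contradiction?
xy⁰z = aabbb ∉ L

Pumping with i = 0 replaces y = a by y⁰ = ε:
- Original: s = xyz = aaabbb; aaabbb = a^3 b^3 has equal counts (3 = 3), so it is in L
- Pumped: xy⁰z = a · ε · abbb = aabbb
- aabbb has 2 a's and 3 b's; 2 ≠ 3, so it is not in L

The pumping lemma would require xy⁰z ∈ L, so this decomposition yields a contradiction.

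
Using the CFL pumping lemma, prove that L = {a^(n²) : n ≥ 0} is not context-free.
Assume for contradiction that L is context-free, and let p ≥ 1 be the pumping length given by the pumping lemma for CFLs.
Choose s = a^(p²). Then s ∈ L and |s| = p² ≥ p.
By the CFL pumping lemma, s = uvxyz for some u, v, x, y, z with |vxy| ≤ p, |vy| ≥ 1, and uv^i xy^i z ∈ L for every i ≥ 0.
All symbols are a's, so only lengths matter: let k = |vy|, with 1 ≤ k ≤ |vxy| ≤ p.

Take i = 2: |uv²xy²z| = p² + k, and p² < p² + k ≤ p² + p < (p + 1)².
So the length lies strictly between consecutive squares and is not a perfect square; uv²xy²z ∉ L.

This contradicts the CFL pumping lemma, which requires uv^i xy^i z ∈ L for all i ≥ 0.
Hence L = {a^(n²) : n ≥ 0} is not context-free. ∎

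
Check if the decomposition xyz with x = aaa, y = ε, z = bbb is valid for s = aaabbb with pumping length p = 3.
Violated: |y| > 0

The decomposition x = aaa, y = ε, z = bbb for s = aaabbb with p = 3
violates the constraint: |y| > 0

|y| = 0, but the pumping lemma requires |y| > 0 (y must be non-empty).

Pumping lemma constraints:
1. xyz = s (decomposition is valid)
2. |xy| ≤ p
3. |y| > 0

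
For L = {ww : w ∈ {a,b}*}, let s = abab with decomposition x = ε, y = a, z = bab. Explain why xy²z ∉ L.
xy²z = aabab ∉ L

Pumping with i = 2 replaces y = a by y² = aa:
- Original: s = xyz = abab; abab splits into halves ab · ab, which are equal, so it is in L (w = ab)
- Pumped: xy²z = ε · aa · bab = aabab
- aabab has odd length 5, so it cannot be written as ww and is not in L

The pumping lemma would require xy²z ∈ L, so this decomposition yields a contradiction.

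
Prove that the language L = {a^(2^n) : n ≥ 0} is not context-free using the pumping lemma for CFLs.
Assume for contradiction that L is context-free, and let p ≥ 1 be the pumping length given by the pumping lemma for CFLs.
Choose s = a^(2^p). Then s ∈ L and |s| = 2^p ≥ p.
By the CFL pumping lemma, s = uvxyz for some u, v, x, y, z with |vxy| ≤ p, |vy| ≥ 1, and uv^i xy^i z ∈ L for every i ≥ 0.
All symbols are a's, so only lengths matter: let k = |vy|, with 1 ≤ k ≤ |vxy| ≤ p < 2^p.

Take i = 2: |uv²xy²z| = 2^p + k, and 2^p < 2^p + k < 2^p + 2^p = 2^(p+1).
So the length lies strictly between consecutive powers of two and is not a power of 2; uv²xy²z ∉ L.

This contradicts the CFL pumping lemma, which requires uv^i xy^i z ∈ L for all i ≥ 0.
Hence L = {a^(2^n) : n ≥ 0} is not context-free. ∎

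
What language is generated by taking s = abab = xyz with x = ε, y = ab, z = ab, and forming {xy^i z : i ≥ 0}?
{xy^i z : i ≥ 0} = {(ab)^(i+1) : i ≥ 0} = {ab, abab, ababab, ...}

With x = ε, y = ab, z = ab: Pumping 'ab' gives strings of alternating a's and b's.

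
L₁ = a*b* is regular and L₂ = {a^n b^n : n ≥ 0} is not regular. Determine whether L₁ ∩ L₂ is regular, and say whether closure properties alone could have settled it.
No — L₁ ∩ L₂ is not regular.

Every string a^n b^n already lies in a*b*, so L₁ ∩ L₂ = {a^n b^n : n ≥ 0} = L₂ itself, which is the standard non-regular language (pump s = a^p b^p).

Note that the bare facts "L₁ regular, L₂ non-regular" do not settle the question by themselves: the closure of regular languages under ∪, ∩, complement and difference applies only when BOTH operands are regular. With a non-regular operand the result can come out regular or non-regular depending on the specific languages, so one has to work out L₁ ∩ L₂ for this particular pair, as above.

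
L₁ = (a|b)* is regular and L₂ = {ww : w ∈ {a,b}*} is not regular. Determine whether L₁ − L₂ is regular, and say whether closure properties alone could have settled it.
No — L₁ − L₂ is not regular.

L₁ − L₂ is the complement of {ww} within {a,b}*. If it were regular, its complement {ww} would be regular as well (regular languages are closed under complement) — contradiction. So L₁ − L₂ is not regular.

Note that the bare facts "L₁ regular, L₂ non-regular" do not settle the question by themselves: the closure of regular languages under ∪, ∩, complement and difference applies only when BOTH operands are regular. With a non-regular operand the result can come out regular or non-regular depending on the specific languages, so one has to work out L₁ − L₂ for this particular pair, as above.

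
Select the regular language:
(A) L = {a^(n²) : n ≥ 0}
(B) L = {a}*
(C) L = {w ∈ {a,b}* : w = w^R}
(B) {a}*

(B) L = {a}* is regular.

This can be recognized by a finite automaton (DFA/NFA).
Regular expressions like {a}* define regular languages.

The other choices are not regular:
- {w ∈ {a,b}* : w = w^R}: After pumping, the string is no longer symmetric
- {a^(n²) : n ≥ 0}: After pumping, length is no longer a perfect square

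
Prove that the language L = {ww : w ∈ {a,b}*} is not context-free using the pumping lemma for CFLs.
Assume for contradiction that L is context-free, and let p ≥ 1 be the pumping length given by the pumping lemma for CFLs.
Choose s = a^p b^p a^p b^p. Then s ∈ L (take w = a^p b^p) and |s| = 4p ≥ p.
By the CFL pumping lemma, s = uvxyz for some u, v, x, y, z with |vxy| ≤ p, |vy| ≥ 1, and uv^i xy^i z ∈ L for every i ≥ 0.

Write s as four blocks A₁ B₁ A₂ B₂ with A₁ = A₂ = a^p and B₁ = B₂ = b^p. Since |vxy| ≤ p, the window vxy lies inside at most two adjacent blocks. Take i = 0 and let t = uxz, so |t| = 4p − |vy| with 1 ≤ |vy| ≤ p. If |t| is odd, t ∉ L immediately, so assume |vy| is even (hence |vy| ≥ 2) and |t|/2 = 2p − |vy|/2, which satisfies p ≤ |t|/2 ≤ 2p − 1.

Case 1 (vxy inside A₁B₁): t = a^(p−j) b^(p−l) a^p b^p with j + l = |vy|. The second half of t has length < 2p, so it is a suffix of the trailing a^p b^p and ends in b; the first half is a^(p−j) b^(p−l) a^((j+l)/2), which ends in a because (j+l)/2 ≥ 1. The halves differ, so t ∉ L.

Case 2 (vxy inside B₁A₂, straddling the middle): t = a^p b^(p−j) a^(p−l) b^p with j + l = |vy|. If t = ww, then w is a prefix of t of length ≥ p, so w begins with a^p; and w is a suffix of t of length ≥ p, so w ends with b^p. That forces |w| ≥ 2p, contradicting |w| = |t|/2 ≤ 2p − 1. So t ∉ L.

Case 3 (vxy inside A₂B₂): t = a^p b^p a^(p−j) b^(p−l) with j + l = |vy|. The first half of t is a prefix of a^p b^p, so it begins with a; the second half is b^((j+l)/2) a^(p−j) b^(p−l), which begins with b. The halves differ, so t ∉ L.

In every case uv⁰xy⁰z = uxz ∉ L.

This contradicts the CFL pumping lemma, which requires uv^i xy^i z ∈ L for all i ≥ 0.
Hence L = {ww : w ∈ {a,b}*} is not context-free. ∎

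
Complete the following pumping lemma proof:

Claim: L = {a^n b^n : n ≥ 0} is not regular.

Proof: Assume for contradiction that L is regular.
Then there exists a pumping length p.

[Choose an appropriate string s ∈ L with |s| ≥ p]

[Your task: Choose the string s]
s = a^p b^p

This string is in L (has equal a's and b's) and has length 2p ≥ p.
Any decomposition xyz with |xy| ≤ p means y consists only of a's,
so pumping will unbalance the counts.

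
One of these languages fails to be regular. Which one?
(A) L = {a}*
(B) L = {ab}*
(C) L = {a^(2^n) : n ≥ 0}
(C) {a^(2^n) : n ≥ 0}

(C) L = {a^(2^n) : n ≥ 0} is NOT regular.

The pumping lemma can be used to prove this:
After pumping, length is no longer a power of 2

The other languages are regular because they can be recognized by finite automata.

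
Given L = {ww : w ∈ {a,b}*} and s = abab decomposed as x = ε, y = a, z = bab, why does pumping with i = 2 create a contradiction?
xy²z = aabab ∉ L

Pumping with i = 2 replaces y = a by y² = aa:
- Original: s = xyz = abab; abab splits into halves ab · ab, which are equal, so it is in L (w = ab)
- Pumped: xy²z = ε · aa · bab = aabab
- aabab has odd length 5, so it cannot be written as ww and is not in L

The pumping lemma would require xy²z ∈ L, so this decomposition yields a contradiction.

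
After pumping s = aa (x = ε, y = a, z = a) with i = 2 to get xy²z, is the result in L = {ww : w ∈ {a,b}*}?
No

xy²z = ε · aa · a = aaa.
aaa has odd length 3, so it cannot be written as ww and is not in L.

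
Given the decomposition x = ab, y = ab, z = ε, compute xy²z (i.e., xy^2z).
ababab

Given x = 'ab', y = 'ab', z = '' and i = 2:

xy^2z = x + y·y·...·y (2 times) + z
       = 'ab' + 'ab'^2 + ''
       = 'ab' + 'abab' + ''
       = 'ababab'

The pumped string is 'ababab' with length 6.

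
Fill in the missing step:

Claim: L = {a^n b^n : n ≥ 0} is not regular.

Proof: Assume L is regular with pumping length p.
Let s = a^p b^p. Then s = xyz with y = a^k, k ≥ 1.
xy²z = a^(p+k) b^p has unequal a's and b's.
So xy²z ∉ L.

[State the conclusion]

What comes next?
This contradicts the pumping lemma for regular languages,
which guarantees xy^i z ∈ L for all i ≥ 0.

Since our assumption that L is regular leads to a contradiction,
we conclude that L = {a^n b^n : n ≥ 0} is NOT regular. ∎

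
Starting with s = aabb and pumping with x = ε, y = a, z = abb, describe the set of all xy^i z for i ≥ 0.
{xy^i z : i ≥ 0} = {a^(i+1) b^2 : i ≥ 0} = {abb, aabb, aaabb, ...}

With x = ε, y = a, z = abb: Starting with aabb and pumping the first 'a' (z = abb keeps the second 'a'), we get strings with i+1 a's followed by 2 b's for i = 0, 1, 2, ...; note bb is not produced because z always contributes one a.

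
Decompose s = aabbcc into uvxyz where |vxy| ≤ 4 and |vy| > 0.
u='a', v='a', x='bb', y='c', z='c'

For s = aabbcc with pumping length p = 4:

One valid decomposition:
- u = 'a'
- v = 'a'
- x = 'bb'
- y = 'c'
- z = 'c'

Verification:
- uvxyz = 'a' + 'a' + 'bb' + 'c' + 'c' = aabbcc ✓
- |vxy| = |'abbc'| = 4 ≤ 4 ✓
- |vy| = |'ac'| = 2 > 0 ✓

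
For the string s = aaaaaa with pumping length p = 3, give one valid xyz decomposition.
x = '', y = 'aaa', z = 'aaa'

For s = aaaaaa and p = 3, one valid decomposition is:
- x = '' (length 0)
- y = 'aaa' (length 3)
- z = 'aaa' (length 3)

Verification:
- xyz = '' + 'aaa' + 'aaa' = aaaaaa ✓
- |xy| = 3 ≤ 3 ✓
- |y| = 3 > 0 ✓

All pumping lemma constraints are satisfied.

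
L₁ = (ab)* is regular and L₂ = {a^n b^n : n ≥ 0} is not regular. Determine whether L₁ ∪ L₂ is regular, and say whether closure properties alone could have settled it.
No — L₁ ∪ L₂ is not regular.

Let U = (ab)* ∪ {a^n b^n}. If U were regular, then U ∩ aa*bb* would be regular (closure under intersection with a regular language). But (ab)* ∩ aa*bb* = {ab} and {a^n b^n} ∩ aa*bb* = {a^n b^n : n ≥ 1}, so U ∩ aa*bb* = {a^n b^n : n ≥ 1}, which is not regular. Hence U is not regular.

Note that the bare facts "L₁ regular, L₂ non-regular" do not settle the question by themselves: the closure of regular languages under ∪, ∩, complement and difference applies only when BOTH operands are regular. With a non-regular operand the result can come out regular or non-regular depending on the specific languages, so one has to work out L₁ ∪ L₂ for this particular pair, as above.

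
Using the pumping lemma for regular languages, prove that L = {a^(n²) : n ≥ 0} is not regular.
Assume for contradiction that L is regular, and let p ≥ 1 be the pumping length given by the pumping lemma.
Choose s = a^(p²). Then s ∈ L and |s| = p² ≥ p.
By the pumping lemma, s = xyz for some x, y, z with |xy| ≤ p, |y| ≥ 1, and xy^i z ∈ L for every i ≥ 0.
Here y = a^k for some k with 1 ≤ k ≤ |xy| ≤ p.

Take i = 2: |xy²z| = p² + k.
Now p² < p² + k ≤ p² + p < p² + 2p + 1 = (p + 1)².
So |xy²z| lies strictly between the consecutive squares p² and (p + 1)², hence is not a perfect square, and xy²z ∉ L.

This contradicts the pumping lemma, which requires xy^i z ∈ L for all i ≥ 0.
Hence L = {a^(n²) : n ≥ 0} is not regular. ∎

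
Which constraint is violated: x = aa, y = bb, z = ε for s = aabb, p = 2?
Violated: |xy| ≤ p

The decomposition x = aa, y = bb, z = ε for s = aabb with p = 2
violates the constraint: |xy| ≤ p

|xy| = |aabb| = 4 > 2 = p. The decomposition puts too many characters in xy.

Pumping lemma constraints:
1. xyz = s (decomposition is valid)
2. |xy| ≤ p
3. |y| > 0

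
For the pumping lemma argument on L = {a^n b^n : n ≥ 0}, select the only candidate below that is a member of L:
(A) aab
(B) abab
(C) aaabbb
(C) aaabbb

The pumping lemma is applied to a string s that lies in L, so first check membership of each option:
- (A) aab has 2 a's and 1 b's; 2 ≠ 1, so it is not in L ✗
- (B) abab has an a after a b, so it is not of the form a^n b^n and is not in L ✗
- (C) aaabbb = a^3 b^3 has equal counts (3 = 3), so it is in L ✓

Only (C) aaabbb is in L, so it is the only candidate that could play the role of s.
(In a complete proof one picks s in terms of the pumping length p so that |s| ≥ p is guaranteed; a fixed string like aaabbb illustrates the shape of such an s.)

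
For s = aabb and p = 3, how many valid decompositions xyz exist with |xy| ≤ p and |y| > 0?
6

For s = 'aabb' with pumping length p = 3:

Constraints: |xy| ≤ 3, |y| > 0

Valid decompositions (|xy| ≤ p, |y| ≥ 1):
  • x='', y='a', z='abb'
  • x='a', y='a', z='bb'
  • x='', y='aa', z='bb'
  • x='aa', y='b', z='b'
  • x='a', y='ab', z='b'
  • x='', y='aab', z='b'

Total count: 6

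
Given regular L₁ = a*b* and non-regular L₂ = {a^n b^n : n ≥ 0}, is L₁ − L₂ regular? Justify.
No — L₁ − L₂ is not regular.

a*b* − {a^n b^n} = {a^n b^m : n ≠ m}. If this were regular, then its complement intersected with a*b*, namely {a^n b^n : n ≥ 0}, would be regular too (closure under complement and intersection) — contradiction. So L₁ − L₂ is not regular.

Note that the bare facts "L₁ regular, L₂ non-regular" do not settle the question by themselves: the closure of regular languages under ∪, ∩, complement and difference applies only when BOTH operands are regular. With a non-regular operand the result can come out regular or non-regular depending on the specific languages, so one has to work out L₁ − L₂ for this particular pair, as above.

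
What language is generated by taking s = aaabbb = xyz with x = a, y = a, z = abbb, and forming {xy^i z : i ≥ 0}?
{xy^i z : i ≥ 0} = {a^(2+i) b^3 : i ≥ 0} = {aabbb, aaabbb, aaaabbb, ...}

With x = a, y = a, z = abbb: Starting with aaabbb and pumping the second 'a', we get strings with 2+i a's followed by 3 b's for i = 0, 1, 2, ...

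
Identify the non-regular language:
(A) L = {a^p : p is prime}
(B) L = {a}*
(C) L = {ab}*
(A) {a^p : p is prime}

(A) L = {a^p : p is prime} is NOT regular.

The pumping lemma can be used to prove this:
After pumping, the length becomes composite

The other languages are regular because they can be recognized by finite automata.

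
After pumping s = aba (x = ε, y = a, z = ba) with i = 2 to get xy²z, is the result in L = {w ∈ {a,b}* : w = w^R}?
No

xy²z = ε · aa · ba = aaba.
aaba reversed is abaa ≠ aaba, so it is not a palindrome and is not in L.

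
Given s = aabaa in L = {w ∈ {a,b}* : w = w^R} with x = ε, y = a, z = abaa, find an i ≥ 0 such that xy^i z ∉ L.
i = 2

xy²z = ε · aa · abaa = aaabaa; aaabaa reversed is aabaaa ≠ aaabaa, so it is not a palindrome and is not in L.
(Other choices also work, e.g. i = 0, 3; only i = 1 is guaranteed to stay in L since xy¹z = s.)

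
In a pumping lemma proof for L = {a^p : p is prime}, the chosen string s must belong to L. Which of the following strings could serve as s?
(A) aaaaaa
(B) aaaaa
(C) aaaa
(B) aaaaa

The pumping lemma is applied to a string s that lies in L, so first check membership of each option:
- (A) aaaaaa has length 6 = 2 × 3, which is not prime, so it is not in L ✗
- (B) aaaaa has length 5, which is prime, so it is in L ✓
- (C) aaaa has length 4 = 2 × 2, which is not prime, so it is not in L ✗

Only (B) aaaaa is in L, so it is the only candidate that could play the role of s.
(In a complete proof one picks s in terms of the pumping length p so that |s| ≥ p is guaranteed; a fixed string like aaaaa illustrates the shape of such an s.)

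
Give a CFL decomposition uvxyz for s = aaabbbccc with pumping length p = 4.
u='aa', v='a', x='bb', y='b', z='ccc'

For s = aaabbbccc with pumping length p = 4:

One valid decomposition:
- u = 'aa'
- v = 'a'
- x = 'bb'
- y = 'b'
- z = 'ccc'

Verification:
- uvxyz = 'aa' + 'a' + 'bb' + 'b' + 'ccc' = aaabbbccc ✓
- |vxy| = |'abbb'| = 4 ≤ 4 ✓
- |vy| = |'ab'| = 2 > 0 ✓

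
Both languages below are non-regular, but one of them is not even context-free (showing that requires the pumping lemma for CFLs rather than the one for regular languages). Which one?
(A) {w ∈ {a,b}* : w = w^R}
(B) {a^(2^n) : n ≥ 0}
(B) {a^(2^n) : n ≥ 0}

(B) {a^(2^n) : n ≥ 0} requires the CFL pumping lemma.

- {w ∈ {a,b}* : w = w^R} is context-free (but not regular)
  • Can be shown non-regular with the regular pumping lemma
  • After pumping, the string is no longer symmetric

- {a^(2^n) : n ≥ 0} is NOT context-free
  • Requires the CFL pumping lemma to prove
  • Gaps between powers of 2 grow exponentially

The CFL pumping lemma is "stronger" in that it can prove non-membership
in the larger class of context-free languages.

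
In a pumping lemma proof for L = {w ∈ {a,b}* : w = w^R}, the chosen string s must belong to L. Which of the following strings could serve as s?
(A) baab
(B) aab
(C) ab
(A) baab

The pumping lemma is applied to a string s that lies in L, so first check membership of each option:
- (A) baab reversed is baab, the same string, so it is a palindrome and is in L ✓
- (B) aab reversed is baa ≠ aab, so it is not a palindrome and is not in L ✗
- (C) ab reversed is ba ≠ ab, so it is not a palindrome and is not in L ✗

Only (A) baab is in L, so it is the only candidate that could play the role of s.
(In a complete proof one picks s in terms of the pumping length p so that |s| ≥ p is guaranteed; a fixed string like baab illustrates the shape of such an s.)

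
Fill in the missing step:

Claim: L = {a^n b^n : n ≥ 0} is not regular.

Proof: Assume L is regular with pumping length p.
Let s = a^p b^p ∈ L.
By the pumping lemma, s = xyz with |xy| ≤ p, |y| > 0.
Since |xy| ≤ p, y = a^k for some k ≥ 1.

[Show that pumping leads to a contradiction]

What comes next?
Consider xy²z = a^(p+k) b^p.

Since k ≥ 1, we have p + k > p.
So xy²z has more a's than b's: (p+k) a's vs p b's.
This means xy²z ∉ L because a^n b^n requires equal counts.

This contradicts the pumping lemma which states xy²z ∈ L.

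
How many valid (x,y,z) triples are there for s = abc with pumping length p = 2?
3

For s = 'abc' with pumping length p = 2:

Constraints: |xy| ≤ 2, |y| > 0

Valid decompositions (|xy| ≤ p, |y| ≥ 1):
  • x='', y='a', z='bc'
  • x='a', y='b', z='c'
  • x='', y='ab', z='c'

Total count: 3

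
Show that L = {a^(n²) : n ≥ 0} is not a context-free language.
Assume for contradiction that L is context-free, and let p ≥ 1 be the pumping length given by the pumping lemma for CFLs.
Choose s = a^(p²). Then s ∈ L and |s| = p² ≥ p.
By the CFL pumping lemma, s = uvxyz for some u, v, x, y, z with |vxy| ≤ p, |vy| ≥ 1, and uv^i xy^i z ∈ L for every i ≥ 0.
All symbols are a's, so only lengths matter: let k = |vy|, with 1 ≤ k ≤ |vxy| ≤ p.

Take i = 2: |uv²xy²z| = p² + k, and p² < p² + k ≤ p² + p < (p + 1)².
So the length lies strictly between consecutive squares and is not a perfect square; uv²xy²z ∉ L.

This contradicts the CFL pumping lemma, which requires uv^i xy^i z ∈ L for all i ≥ 0.
Hence L = {a^(n²) : n ≥ 0} is not context-free. ∎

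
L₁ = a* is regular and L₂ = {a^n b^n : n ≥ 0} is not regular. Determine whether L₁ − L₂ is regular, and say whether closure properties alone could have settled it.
Yes — L₁ − L₂ is regular.

The only string of a* that lies in {a^n b^n} is ε, so L₁ − L₂ = a* − {ε} = a⁺ = aa*, which is regular.

Note that the bare facts "L₁ regular, L₂ non-regular" do not settle the question by themselves: the closure of regular languages under ∪, ∩, complement and difference applies only when BOTH operands are regular. With a non-regular operand the result can come out regular or non-regular depending on the specific languages, so one has to work out L₁ − L₂ for this particular pair, as above.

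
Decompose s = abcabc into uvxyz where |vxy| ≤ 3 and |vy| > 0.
u='ab', v='c', x='a', y='b', z='c'

For s = abcabc with pumping length p = 3:

One valid decomposition:
- u = 'ab'
- v = 'c'
- x = 'a'
- y = 'b'
- z = 'c'

Verification:
- uvxyz = 'ab' + 'c' + 'a' + 'b' + 'c' = abcabc ✓
- |vxy| = |'cab'| = 3 ≤ 3 ✓
- |vy| = |'cb'| = 2 > 0 ✓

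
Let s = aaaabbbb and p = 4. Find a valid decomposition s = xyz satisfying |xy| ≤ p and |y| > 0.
x = 'a', y = 'aa', z = 'abbbb'

For s = aaaabbbb and p = 4, one valid decomposition is:
- x = 'a' (length 1)
- y = 'aa' (length 2)
- z = 'abbbb' (length 5)

Verification:
- xyz = 'a' + 'aa' + 'abbbb' = aaaabbbb ✓
- |xy| = 3 ≤ 4 ✓
- |y| = 2 > 0 ✓

All pumping lemma constraints are satisfied.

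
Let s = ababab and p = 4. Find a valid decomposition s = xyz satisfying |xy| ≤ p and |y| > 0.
x = 'ab', y = 'ab', z = 'ab'

For s = ababab and p = 4, one valid decomposition is:
- x = 'ab' (length 2)
- y = 'ab' (length 2)
- z = 'ab' (length 2)

Verification:
- xyz = 'ab' + 'ab' + 'ab' = ababab ✓
- |xy| = 4 ≤ 4 ✓
- |y| = 2 > 0 ✓

All pumping lemma constraints are satisfied.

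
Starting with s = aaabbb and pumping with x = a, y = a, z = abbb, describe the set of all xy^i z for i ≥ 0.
{xy^i z : i ≥ 0} = {a^(2+i) b^3 : i ≥ 0} = {aabbb, aaabbb, aaaabbb, ...}

With x = a, y = a, z = abbb: Starting with aaabbb and pumping the second 'a', we get strings with 2+i a's followed by 3 b's for i = 0, 1, 2, ...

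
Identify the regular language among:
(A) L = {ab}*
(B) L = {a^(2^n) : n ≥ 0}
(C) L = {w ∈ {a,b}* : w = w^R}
(A) {ab}*

(A) L = {ab}* is regular.

This can be recognized by a finite automaton (DFA/NFA).
Regular expressions like {ab}* define regular languages.

The other choices are not regular:
- {a^(2^n) : n ≥ 0}: After pumping, length is no longer a power of 2
- {w ∈ {a,b}* : w = w^R}: After pumping, the string is no longer symmetric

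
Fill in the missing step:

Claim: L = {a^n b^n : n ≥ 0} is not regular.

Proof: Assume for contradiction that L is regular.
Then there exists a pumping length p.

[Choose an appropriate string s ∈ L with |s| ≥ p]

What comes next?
s = a^p b^p

This string is in L (has equal a's and b's) and has length 2p ≥ p.
Any decomposition xyz with |xy| ≤ p means y consists only of a's,
so pumping will unbalance the counts.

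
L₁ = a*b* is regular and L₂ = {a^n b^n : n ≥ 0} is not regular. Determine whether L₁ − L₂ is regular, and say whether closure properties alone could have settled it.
No — L₁ − L₂ is not regular.

a*b* − {a^n b^n} = {a^n b^m : n ≠ m}. If this were regular, then its complement intersected with a*b*, namely {a^n b^n : n ≥ 0}, would be regular too (closure under complement and intersection) — contradiction. So L₁ − L₂ is not regular.

Note that the bare facts "L₁ regular, L₂ non-regular" do not settle the question by themselves: the closure of regular languages under ∪, ∩, complement and difference applies only when BOTH operands are regular. With a non-regular operand the result can come out regular or non-regular depending on the specific languages, so one has to work out L₁ − L₂ for this particular pair, as above.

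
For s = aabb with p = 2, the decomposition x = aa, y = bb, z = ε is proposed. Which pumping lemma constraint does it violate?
Violated: |xy| ≤ p

The decomposition x = aa, y = bb, z = ε for s = aabb with p = 2
violates the constraint: |xy| ≤ p

|xy| = |aabb| = 4 > 2 = p. The decomposition puts too many characters in xy.

Pumping lemma constraints:
1. xyz = s (decomposition is valid)
2. |xy| ≤ p
3. |y| > 0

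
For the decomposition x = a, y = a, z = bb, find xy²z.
aaabb

Given x = 'a', y = 'a', z = 'bb' and i = 2:

xy^2z = x + y·y·...·y (2 times) + z
       = 'a' + 'a'^2 + 'bb'
       = 'a' + 'aa' + 'bb'
       = 'aaabb'

The pumped string is 'aaabb' with length 5.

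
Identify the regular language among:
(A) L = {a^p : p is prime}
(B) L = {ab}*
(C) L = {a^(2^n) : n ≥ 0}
(B) {ab}*

(B) L = {ab}* is regular.

This can be recognized by a finite automaton (DFA/NFA).
Regular expressions like {ab}* define regular languages.

The other choices are not regular:
- {a^p : p is prime}: After pumping, the length becomes composite
- {a^(2^n) : n ≥ 0}: After pumping, length is no longer a power of 2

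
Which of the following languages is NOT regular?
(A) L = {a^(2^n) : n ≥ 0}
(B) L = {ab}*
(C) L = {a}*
(A) {a^(2^n) : n ≥ 0}

(A) L = {a^(2^n) : n ≥ 0} is NOT regular.

The pumping lemma can be used to prove this:
After pumping, length is no longer a power of 2

The other languages are regular because they can be recognized by finite automata.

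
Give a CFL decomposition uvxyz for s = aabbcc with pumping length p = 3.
u='aa', v='b', x='b', y='c', z='c'

For s = aabbcc with pumping length p = 3:

One valid decomposition:
- u = 'aa'
- v = 'b'
- x = 'b'
- y = 'c'
- z = 'c'

Verification:
- uvxyz = 'aa' + 'b' + 'b' + 'c' + 'c' = aabbcc ✓
- |vxy| = |'bbc'| = 3 ≤ 3 ✓
- |vy| = |'bc'| = 2 > 0 ✓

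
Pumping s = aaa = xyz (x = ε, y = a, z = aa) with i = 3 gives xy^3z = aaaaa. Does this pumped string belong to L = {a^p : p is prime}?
Yes

xy³z = ε · aaa · aa = aaaaa.
aaaaa has length 5, which is prime, so it is in L.
(A single pumped string landing in L is not a contradiction by itself; a non-regularity proof needs some i for which xy^i z ∉ L, for every admissible decomposition.)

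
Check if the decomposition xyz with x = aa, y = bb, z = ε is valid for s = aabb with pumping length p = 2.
Violated: |xy| ≤ p

The decomposition x = aa, y = bb, z = ε for s = aabb with p = 2
violates the constraint: |xy| ≤ p

|xy| = |aabb| = 4 > 2 = p. The decomposition puts too many characters in xy.

Pumping lemma constraints:
1. xyz = s (decomposition is valid)
2. |xy| ≤ p
3. |y| > 0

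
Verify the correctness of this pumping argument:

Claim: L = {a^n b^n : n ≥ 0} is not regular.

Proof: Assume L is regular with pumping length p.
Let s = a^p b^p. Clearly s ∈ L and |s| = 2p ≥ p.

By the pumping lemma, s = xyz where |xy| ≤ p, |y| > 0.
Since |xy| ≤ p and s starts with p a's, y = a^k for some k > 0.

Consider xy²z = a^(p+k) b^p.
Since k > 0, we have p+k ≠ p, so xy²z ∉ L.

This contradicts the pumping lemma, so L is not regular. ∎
The proof is correct.

This proof is valid because:
1. The string s = a^p b^p is correctly in L
2. The decomposition analysis is correct: y must consist only of a's
3. The contradiction is valid: pumping increases a's but not b's
4. The conclusion follows logically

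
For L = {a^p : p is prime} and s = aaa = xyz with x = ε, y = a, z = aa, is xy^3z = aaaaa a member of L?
Yes

xy³z = ε · aaa · aa = aaaaa.
aaaaa has length 5, which is prime, so it is in L.
(A single pumped string landing in L is not a contradiction by itself; a non-regularity proof needs some i for which xy^i z ∉ L, for every admissible decomposition.)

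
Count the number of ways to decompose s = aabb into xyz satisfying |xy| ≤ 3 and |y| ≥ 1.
6

For s = 'aabb' with pumping length p = 3:

Constraints: |xy| ≤ 3, |y| > 0

Valid decompositions (|xy| ≤ p, |y| ≥ 1):
  • x='', y='a', z='abb'
  • x='a', y='a', z='bb'
  • x='', y='aa', z='bb'
  • x='aa', y='b', z='b'
  • x='a', y='ab', z='b'
  • x='', y='aab', z='b'

Total count: 6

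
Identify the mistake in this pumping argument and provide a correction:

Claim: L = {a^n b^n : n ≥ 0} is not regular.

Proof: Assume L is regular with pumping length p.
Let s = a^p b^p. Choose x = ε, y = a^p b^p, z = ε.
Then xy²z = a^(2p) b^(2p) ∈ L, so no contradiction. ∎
Error: The decomposition violates |xy| ≤ p. With y = a^p b^p, |xy| = |y| = 2p > p. (The proof also miscomputes xy²z, which would be a^p b^p a^p b^p rather than a^(2p) b^(2p), and it wrongly treats one harmless decomposition as settling the matter — the prover does not get to choose the decomposition.)

Correction: The pumping lemma requires |xy| ≤ p, and the argument must handle every decomposition satisfying |xy| ≤ p, |y| ≥ 1. Since s starts with p a's, any such y consists only of a's, say y = a^k with k ≥ 1. Then xy²z = a^(p+k) b^p has unequal numbers of a's and b's, so xy²z ∉ L — the required contradiction.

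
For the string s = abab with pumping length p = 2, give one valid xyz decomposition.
x = 'a', y = 'b', z = 'ab'

For s = abab and p = 2, one valid decomposition is:
- x = 'a' (length 1)
- y = 'b' (length 1)
- z = 'ab' (length 2)

Verification:
- xyz = 'a' + 'b' + 'ab' = abab ✓
- |xy| = 2 ≤ 2 ✓
- |y| = 1 > 0 ✓

All pumping lemma constraints are satisfied.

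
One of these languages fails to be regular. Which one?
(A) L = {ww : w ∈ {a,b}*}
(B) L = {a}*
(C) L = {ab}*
(A) {ww : w ∈ {a,b}*}

(A) L = {ww : w ∈ {a,b}*} is NOT regular.

The pumping lemma can be used to prove this:
After pumping, the two halves no longer match

The other languages are regular because they can be recognized by finite automata.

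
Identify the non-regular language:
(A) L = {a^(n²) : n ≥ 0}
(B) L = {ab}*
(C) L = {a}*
(A) {a^(n²) : n ≥ 0}

(A) L = {a^(n²) : n ≥ 0} is NOT regular.

The pumping lemma can be used to prove this:
After pumping, length is no longer a perfect square

The other languages are regular because they can be recognized by finite automata.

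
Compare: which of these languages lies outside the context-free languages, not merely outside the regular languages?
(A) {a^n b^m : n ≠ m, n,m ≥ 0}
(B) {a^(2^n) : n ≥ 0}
(B) {a^(2^n) : n ≥ 0}

(B) {a^(2^n) : n ≥ 0} requires the CFL pumping lemma.

- {a^n b^m : n ≠ m, n,m ≥ 0} is context-free (but not regular)
  • Can be shown non-regular with the regular pumping lemma
  • After pumping a's, we can make n = m

- {a^(2^n) : n ≥ 0} is NOT context-free
  • Requires the CFL pumping lemma to prove
  • Gaps between powers of 2 grow exponentially

The CFL pumping lemma is "stronger" in that it can prove non-membership
in the larger class of context-free languages.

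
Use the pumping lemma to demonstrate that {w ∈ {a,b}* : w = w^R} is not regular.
Assume for contradiction that L is regular, and let p ≥ 1 be the pumping length given by the pumping lemma.
Choose s = a^p b a^p. Then s ∈ L (it reads the same in both directions) and |s| = 2p + 1 ≥ p.
By the pumping lemma, s = xyz for some x, y, z with |xy| ≤ p, |y| ≥ 1, and xy^i z ∈ L for every i ≥ 0.
Since |xy| ≤ p and the first p symbols of s are all a's, y = a^k for some k with 1 ≤ k ≤ p.

Take i = 0: xy⁰z = a^(p − k) b a^p.
Its reversal is a^p b a^(p − k). These differ because the block of a's before the unique b has length p − k in one and p in the other, and p − k ≠ p since k ≥ 1. So xy⁰z is not a palindrome, i.e. xy⁰z ∉ L.

This contradicts the pumping lemma, which requires xy^i z ∈ L for all i ≥ 0.
Hence L = {w ∈ {a,b}* : w = w^R} is not regular. ∎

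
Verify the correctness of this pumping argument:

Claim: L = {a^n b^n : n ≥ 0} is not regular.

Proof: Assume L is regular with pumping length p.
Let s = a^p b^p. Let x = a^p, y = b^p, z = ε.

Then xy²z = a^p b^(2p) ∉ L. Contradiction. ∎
The proof is INCORRECT.

Error: The decomposition violates |xy| ≤ p.
With x = a^p and y = b^p, we have |xy| = 2p > p.
The pumping lemma requires |xy| ≤ p, so y must be within the first p characters.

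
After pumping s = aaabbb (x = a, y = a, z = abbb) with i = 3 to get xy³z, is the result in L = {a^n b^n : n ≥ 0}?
No

xy³z = a · aaa · abbb = aaaaabbb.
aaaaabbb has 5 a's and 3 b's; 5 ≠ 3, so it is not in L.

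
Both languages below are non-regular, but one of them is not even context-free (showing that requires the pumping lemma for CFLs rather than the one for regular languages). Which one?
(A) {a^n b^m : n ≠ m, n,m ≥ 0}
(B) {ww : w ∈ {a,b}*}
(B) {ww : w ∈ {a,b}*}

(B) {ww : w ∈ {a,b}*} requires the CFL pumping lemma.

- {a^n b^m : n ≠ m, n,m ≥ 0} is context-free (but not regular)
  • Can be shown non-regular with the regular pumping lemma
  • After pumping a's, we can make n = m

- {ww : w ∈ {a,b}*} is NOT context-free
  • Requires the CFL pumping lemma to prove
  • Cannot verify equality of two arbitrary substrings

The CFL pumping lemma is "stronger" in that it can prove non-membership
in the larger class of context-free languages.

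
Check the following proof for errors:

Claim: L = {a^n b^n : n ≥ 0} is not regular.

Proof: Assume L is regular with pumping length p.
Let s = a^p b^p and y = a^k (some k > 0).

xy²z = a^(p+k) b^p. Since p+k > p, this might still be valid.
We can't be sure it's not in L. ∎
The proof is INCORRECT.

Error: The conclusion is wrong.
xy²z = a^(p+k) b^p is definitely NOT in L because the number of a's (p+k) ≠ number of b's (p).
The proof incorrectly doubts what is actually a valid contradiction.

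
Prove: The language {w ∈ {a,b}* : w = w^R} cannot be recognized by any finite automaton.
Assume for contradiction that L is regular, and let p ≥ 1 be the pumping length given by the pumping lemma.
Choose s = a^p b a^p. Then s ∈ L (it reads the same in both directions) and |s| = 2p + 1 ≥ p.
By the pumping lemma, s = xyz for some x, y, z with |xy| ≤ p, |y| ≥ 1, and xy^i z ∈ L for every i ≥ 0.
Since |xy| ≤ p and the first p symbols of s are all a's, y = a^k for some k with 1 ≤ k ≤ p.

Take i = 0: xy⁰z = a^(p − k) b a^p.
Its reversal is a^p b a^(p − k). These differ because the block of a's before the unique b has length p − k in one and p in the other, and p − k ≠ p since k ≥ 1. So xy⁰z is not a palindrome, i.e. xy⁰z ∉ L.

This contradicts the pumping lemma, which requires xy^i z ∈ L for all i ≥ 0.
Hence L = {w ∈ {a,b}* : w = w^R} is not regular. ∎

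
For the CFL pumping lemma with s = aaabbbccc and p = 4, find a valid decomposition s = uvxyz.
u='aa', v='a', x='bb', y='b', z='ccc'

For s = aaabbbccc with pumping length p = 4:

One valid decomposition:
- u = 'aa'
- v = 'a'
- x = 'bb'
- y = 'b'
- z = 'ccc'

Verification:
- uvxyz = 'aa' + 'a' + 'bb' + 'b' + 'ccc' = aaabbbccc ✓
- |vxy| = |'abbb'| = 4 ≤ 4 ✓
- |vy| = |'ab'| = 2 > 0 ✓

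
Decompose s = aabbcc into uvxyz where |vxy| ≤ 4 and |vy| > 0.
u='a', v='a', x='bb', y='c', z='c'

For s = aabbcc with pumping length p = 4:

One valid decomposition:
- u = 'a'
- v = 'a'
- x = 'bb'
- y = 'c'
- z = 'c'

Verification:
- uvxyz = 'a' + 'a' + 'bb' + 'c' + 'c' = aabbcc ✓
- |vxy| = |'abbc'| = 4 ≤ 4 ✓
- |vy| = |'ac'| = 2 > 0 ✓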